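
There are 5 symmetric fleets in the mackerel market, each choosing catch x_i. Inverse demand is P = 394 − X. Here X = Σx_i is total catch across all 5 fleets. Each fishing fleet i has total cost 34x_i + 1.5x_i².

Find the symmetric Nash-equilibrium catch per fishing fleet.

A representative fishing fleet's profit is π_i = x_i(394 − X) − 34x_i − 1.5x_i², with X = x_i + Σ_{j≠i} x_j.
First-order condition: 360 − 5x_i − Σ_{j≠i} x_j = 0.
With identical fishing fleets, set every x_j = x: then 360 − 5x − 4x = 0, i.e. x = 360/9 = 40.

40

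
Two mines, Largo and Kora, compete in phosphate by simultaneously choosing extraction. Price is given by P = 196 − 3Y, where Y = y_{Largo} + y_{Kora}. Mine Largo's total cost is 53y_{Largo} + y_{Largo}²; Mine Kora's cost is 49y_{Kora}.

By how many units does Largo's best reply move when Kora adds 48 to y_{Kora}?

-18

Mine Largo's profit: π = y_{Largo}(196 − 3(y_{Largo} + y_{Kora})) − 53y_{Largo} − y_{Largo}².
∂π/∂y_{Largo} = 143 − 8y_{Largo} − 3y_{Kora} = 0, so y_{Largo} = 17.875 − 0.375y_{Kora}.
The reaction-function slope is −0.375, so a 48-unit rise in y_{Kora} moves y_{Largo} by −0.375 × 48 = −18. Largo's best response falls — the actions are strategic substitutes.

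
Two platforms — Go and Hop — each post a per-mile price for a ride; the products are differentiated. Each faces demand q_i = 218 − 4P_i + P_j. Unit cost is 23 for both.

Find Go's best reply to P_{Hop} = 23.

Go's profit: π = (P_{Go} − 23)(218 − 4P_{Go} + P_{Hop}).
∂π/∂P_{Go} = 310 − 8P_{Go} + P_{Hop} = 0 ⇒ P_{Go} = 38.75 + 0.125P_{Hop}.
At P_{Hop} = 23: P_{Go} = 38.75 + 0.125·23 = 41.625.

41.625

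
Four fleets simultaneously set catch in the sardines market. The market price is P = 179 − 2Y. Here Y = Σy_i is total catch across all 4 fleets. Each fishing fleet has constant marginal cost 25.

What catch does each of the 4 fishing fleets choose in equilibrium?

A representative fishing fleet's profit is π_i = y_i(179 − 2Y) − 25y_i, with Y = y_i + Σ_{j≠i} y_j.
First-order condition: 154 − 4y_i − 2Σ_{j≠i} y_j = 0.
Imposing symmetry (y_j = y for all j) turns Σ_{j≠i} y_j into 3y, so 154 = 10y and y = 15.4.

15.4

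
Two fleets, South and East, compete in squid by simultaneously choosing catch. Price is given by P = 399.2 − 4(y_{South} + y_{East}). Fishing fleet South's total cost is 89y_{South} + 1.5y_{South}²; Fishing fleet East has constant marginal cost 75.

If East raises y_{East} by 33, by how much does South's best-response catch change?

-12

Fishing fleet South's profit: π = y_{South}(399.2 − 4(y_{South} + y_{East})) − 89y_{South} − 1.5y_{South}².
∂π/∂y_{South} = 310.2 − 11y_{South} − 4y_{East} = 0, so y_{South} = 28.2 − (4/11)y_{East}.
The reaction-function slope is −4/11, so a 33-unit rise in y_{East} moves y_{South} by −4/11 × 33 = −12. South's best response falls — the actions are strategic substitutes.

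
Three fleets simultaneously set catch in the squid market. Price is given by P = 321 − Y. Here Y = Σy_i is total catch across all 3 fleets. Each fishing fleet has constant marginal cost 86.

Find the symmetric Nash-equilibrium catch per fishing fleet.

58.75

A representative fishing fleet's profit is π_i = y_i(321 − Y) − 86y_i, with Y = y_i + Σ_{j≠i} y_j.
First-order condition: 235 − 2y_i − Σ_{j≠i} y_j = 0.
Imposing symmetry (y_j = y for all j) turns Σ_{j≠i} y_j into 2y, so 235 = 4y and y = 58.75.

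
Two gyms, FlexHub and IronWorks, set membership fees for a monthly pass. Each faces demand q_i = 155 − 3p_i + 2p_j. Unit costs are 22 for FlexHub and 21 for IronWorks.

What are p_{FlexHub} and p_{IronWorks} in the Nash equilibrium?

55.0625, 54.6875

FlexHub's profit: π = (p_{FlexHub} − 22)(155 − 3p_{FlexHub} + 2p_{IronWorks}).
∂π/∂p_{FlexHub} = 221 − 6p_{FlexHub} + 2p_{IronWorks} = 0 ⇒ p_{FlexHub} = 221/6 + (1/3)p_{IronWorks}.
Similarly p_{IronWorks} = 109/3 + (1/3)p_{FlexHub}.
Plugging p_{IronWorks} into FlexHub's best response: p_{FlexHub} = 221/6 + (1/3)(109/3 + (1/3)p_{FlexHub}) ⇒ (8/9)p_{FlexHub} = 881/18, so p_{FlexHub} = 55.0625.
Then p_{IronWorks} = 109/3 + (1/3)·55.0625 = 54.6875.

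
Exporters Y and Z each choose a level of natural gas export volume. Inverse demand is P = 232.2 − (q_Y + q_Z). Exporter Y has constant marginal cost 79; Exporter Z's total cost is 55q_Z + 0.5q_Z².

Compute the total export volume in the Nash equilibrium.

96.72

Exporter Y's profit: π = q_Y(232.2 − (q_Y + q_Z)) − 79q_Y.
∂π/∂q_Y = 153.2 − 2q_Y − q_Z = 0, so q_Y = 76.6 − 0.5q_Z.
For Z: ∂π/∂q_Z = 177.2 − 3q_Z − q_Y = 0 ⇒ q_Z = 886/15 − (1/3)q_Y.
Substituting the second reaction function into the first: q_Y = 76.6 − 0.5(886/15 − (1/3)q_Y), which gives (5/6)q_Y = 706/15 ⇒ q_Y = 56.48.
Then q_Z = 886/15 − (1/3)·56.48 = 40.24.
Total export volume: 56.48 + 40.24 = 96.72.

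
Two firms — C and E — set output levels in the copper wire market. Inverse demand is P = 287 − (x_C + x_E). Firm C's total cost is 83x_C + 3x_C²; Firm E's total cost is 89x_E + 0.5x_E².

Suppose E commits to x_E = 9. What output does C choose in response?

Firm C's profit: π = x_C(287 − (x_C + x_E)) − 83x_C − 3x_C².
∂π/∂x_C = 204 − 8x_C − x_E = 0, so x_C = 25.5 − 0.125x_E.
At x_E = 9: x_C = 25.5 − 0.125·9 = 24.375.

24.375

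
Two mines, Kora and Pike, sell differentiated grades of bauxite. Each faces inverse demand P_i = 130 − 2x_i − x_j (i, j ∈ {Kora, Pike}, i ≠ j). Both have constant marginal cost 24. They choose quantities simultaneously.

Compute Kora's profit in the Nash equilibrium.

Mine Kora's profit: π = x_{Kora}(130 − 2x_{Kora} − x_{Pike}) − 24x_{Kora}.
∂π/∂x_{Kora} = 106 − 4x_{Kora} − x_{Pike} = 0 ⇒ x_{Kora} = 26.5 − 0.25x_{Pike}.
By symmetry x_{Pike} = x_{Kora}; substituting into the reaction function, 1.25x_{Kora} = 26.5 and x_{Kora} = 21.2.
P_{Kora} = 130 − 2·21.2 − 21.2 = 66.4.
Profit = (66.4 − 24)·21.2 = 898.88.

898.88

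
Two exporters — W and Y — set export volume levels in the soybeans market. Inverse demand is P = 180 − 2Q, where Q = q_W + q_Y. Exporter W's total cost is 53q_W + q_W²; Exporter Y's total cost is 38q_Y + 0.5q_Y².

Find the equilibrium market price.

107

Exporter W's profit: π = q_W(180 − 2(q_W + q_Y)) − 53q_W − q_W².
∂π/∂q_W = 127 − 6q_W − 2q_Y = 0, so q_W = 127/6 − (1/3)q_Y.
For Y: ∂π/∂q_Y = 142 − 5q_Y − 2q_W = 0 ⇒ q_Y = 28.4 − 0.4q_W.
Plugging q_Y into W's best response: q_W = 127/6 − (1/3)(28.4 − 0.4q_W) ⇒ (13/15)q_W = 11.7, so q_W = 13.5.
Then q_Y = 28.4 − 0.4·13.5 = 23.
Equilibrium price: P = 180 − 2·36.5 = 107.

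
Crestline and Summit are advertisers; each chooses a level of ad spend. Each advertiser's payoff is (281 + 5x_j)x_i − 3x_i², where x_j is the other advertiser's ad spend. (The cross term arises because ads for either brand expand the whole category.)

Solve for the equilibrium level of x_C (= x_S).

281

Crestline's payoff is (281 + 5x_S)x_C − 3x_C².
∂π/∂x_C = 281 + 5x_S − 6x_C = 0, so x_C = 281/6 + (5/6)x_S.
By symmetry x_S = x_C; substituting into the reaction function, (1/6)x_C = 281/6 and x_C = 281.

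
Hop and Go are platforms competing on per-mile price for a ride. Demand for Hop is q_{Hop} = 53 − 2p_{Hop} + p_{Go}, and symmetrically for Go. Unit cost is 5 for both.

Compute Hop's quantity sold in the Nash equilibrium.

32

Hop's profit: π = (p_{Hop} − 5)(53 − 2p_{Hop} + p_{Go}).
∂π/∂p_{Hop} = 63 − 4p_{Hop} + p_{Go} = 0 ⇒ p_{Hop} = 15.75 + 0.25p_{Go}.
By symmetry p_{Go} = p_{Hop}; substituting into the reaction function, 0.75p_{Hop} = 15.75 and p_{Hop} = 21.
q_{Hop} = 53 − 2·21 + 21 = 32.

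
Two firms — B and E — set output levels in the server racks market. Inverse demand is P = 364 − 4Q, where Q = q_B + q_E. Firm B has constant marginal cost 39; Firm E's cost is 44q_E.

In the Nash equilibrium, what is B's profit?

3025

Firm B's profit: π = q_B(364 − 4(q_B + q_E)) − 39q_B.
∂π/∂q_B = 325 − 8q_B − 4q_E = 0, so q_B = 40.625 − 0.5q_E.
By the same steps for E: q_E = 40 − 0.5q_B.
Plugging q_E into B's best response: q_B = 40.625 − 0.5(40 − 0.5q_B) ⇒ 0.75q_B = 20.625, so q_B = 27.5.
Then q_E = 40 − 0.5·27.5 = 26.25.
Price P = 364 − 4·53.75 = 149.
B's profit: (149 − 39)·27.5 = 3025.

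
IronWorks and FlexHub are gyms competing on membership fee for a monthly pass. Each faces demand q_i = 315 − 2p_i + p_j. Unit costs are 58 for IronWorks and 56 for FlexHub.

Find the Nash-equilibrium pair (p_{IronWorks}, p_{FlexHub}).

IronWorks's profit: π = (p_{IronWorks} − 58)(315 − 2p_{IronWorks} + p_{FlexHub}).
∂π/∂p_{IronWorks} = 431 − 4p_{IronWorks} + p_{FlexHub} = 0 ⇒ p_{IronWorks} = 107.75 + 0.25p_{FlexHub}.
Similarly p_{FlexHub} = 106.75 + 0.25p_{IronWorks}.
Solving the two reaction functions simultaneously: (1 − (0.25)(0.25))p_{IronWorks} = 107.75 + 0.25·106.75, so 0.9375p_{IronWorks} = 134.4375 and p_{IronWorks} = 143.4.
Then p_{FlexHub} = 106.75 + 0.25·143.4 = 142.6.

143.4, 142.6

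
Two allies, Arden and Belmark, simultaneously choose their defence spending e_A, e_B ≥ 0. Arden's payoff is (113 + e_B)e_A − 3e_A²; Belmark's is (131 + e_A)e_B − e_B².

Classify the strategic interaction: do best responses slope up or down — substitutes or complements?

strategic complements

Expanding Arden's payoff: 113e_A + e_Be_A − 3e_A².
∂π/∂e_A = 113 + e_B − 6e_A = 0, so e_A = 113/6 + (1/6)e_B.
The best-response slope de_A/de_B = 1/6 > 0: the reaction function is upward-sloping, so the choices are strategic complements.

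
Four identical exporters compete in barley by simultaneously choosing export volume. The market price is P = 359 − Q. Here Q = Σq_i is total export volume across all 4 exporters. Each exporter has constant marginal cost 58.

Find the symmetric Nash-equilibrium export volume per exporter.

A representative exporter's profit is π_i = q_i(359 − Q) − 58q_i, with Q = q_i + Σ_{j≠i} q_j.
First-order condition: 301 − 2q_i − Σ_{j≠i} q_j = 0.
In a symmetric equilibrium every exporter chooses the same q, so Σ_{j≠i} q_j = 3q. The condition becomes 301 − 5q = 0, giving q = 301/5 = 60.2.

60.2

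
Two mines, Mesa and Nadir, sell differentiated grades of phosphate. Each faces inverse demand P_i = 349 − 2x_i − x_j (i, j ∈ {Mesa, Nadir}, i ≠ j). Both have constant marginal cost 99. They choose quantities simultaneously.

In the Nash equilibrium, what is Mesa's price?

199

Mine Mesa's profit: π = x_{Mesa}(349 − 2x_{Mesa} − x_{Nadir}) − 99x_{Mesa}.
∂π/∂x_{Mesa} = 250 − 4x_{Mesa} − x_{Nadir} = 0 ⇒ x_{Mesa} = 62.5 − 0.25x_{Nadir}.
The game is symmetric, so in equilibrium x_{Nadir} = x_{Mesa}: the reaction function gives 1.25x_{Mesa} = 62.5, hence x_{Mesa} = 50.
P_{Mesa} = 349 − 2·50 − 50 = 199.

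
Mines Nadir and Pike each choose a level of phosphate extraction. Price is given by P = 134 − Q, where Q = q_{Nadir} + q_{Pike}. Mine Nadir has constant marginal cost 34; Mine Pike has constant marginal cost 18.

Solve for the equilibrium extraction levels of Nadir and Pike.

Mine Nadir's profit: π = q_{Nadir}(134 − (q_{Nadir} + q_{Pike})) − 34q_{Nadir}.
∂π/∂q_{Nadir} = 100 − 2q_{Nadir} − q_{Pike} = 0, so q_{Nadir} = 50 − 0.5q_{Pike}.
By the same steps for Pike: q_{Pike} = 58 − 0.5q_{Nadir}.
Substituting the second reaction function into the first: q_{Nadir} = 50 − 0.5(58 − 0.5q_{Nadir}), which gives 0.75q_{Nadir} = 21 ⇒ q_{Nadir} = 28.
Then q_{Pike} = 58 − 0.5·28 = 44.

28, 44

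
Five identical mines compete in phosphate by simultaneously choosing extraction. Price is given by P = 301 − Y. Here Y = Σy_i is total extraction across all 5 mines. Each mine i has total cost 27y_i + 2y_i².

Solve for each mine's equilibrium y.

27.4

A representative mine's profit is π_i = y_i(301 − Y) − 27y_i − 2y_i², with Y = y_i + Σ_{j≠i} y_j.
First-order condition: 274 − 6y_i − Σ_{j≠i} y_j = 0.
Imposing symmetry (y_j = y for all j) turns Σ_{j≠i} y_j into 4y, so 274 = 10y and y = 27.4.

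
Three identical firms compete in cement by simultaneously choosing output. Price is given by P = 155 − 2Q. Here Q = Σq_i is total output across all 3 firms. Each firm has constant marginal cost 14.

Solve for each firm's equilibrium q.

A representative firm's profit is π_i = q_i(155 − 2Q) − 14q_i, with Q = q_i + Σ_{j≠i} q_j.
First-order condition: 141 − 4q_i − 2Σ_{j≠i} q_j = 0.
Imposing symmetry (q_j = q for all j) turns Σ_{j≠i} q_j into 2q, so 141 = 8q and q = 17.625.

17.625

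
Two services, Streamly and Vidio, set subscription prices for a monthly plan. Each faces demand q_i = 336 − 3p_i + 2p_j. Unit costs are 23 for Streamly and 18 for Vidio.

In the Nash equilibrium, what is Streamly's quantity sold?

231.9375

Streamly's profit: π = (p_{Streamly} − 23)(336 − 3p_{Streamly} + 2p_{Vidio}).
∂π/∂p_{Streamly} = 405 − 6p_{Streamly} + 2p_{Vidio} = 0 ⇒ p_{Streamly} = 67.5 + (1/3)p_{Vidio}.
Similarly p_{Vidio} = 65 + (1/3)p_{Streamly}.
Solving the two reaction functions simultaneously: (1 − (1/3)(1/3))p_{Streamly} = 67.5 + (1/3)·65, so (8/9)p_{Streamly} = 535/6 and p_{Streamly} = 100.3125.
Then p_{Vidio} = 65 + (1/3)·100.3125 = 98.4375.
q_{Streamly} = 336 − 3·100.3125 + 2·98.4375 = 231.9375.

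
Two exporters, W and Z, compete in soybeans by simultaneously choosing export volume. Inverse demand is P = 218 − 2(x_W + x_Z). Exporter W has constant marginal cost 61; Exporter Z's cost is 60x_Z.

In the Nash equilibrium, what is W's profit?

1352

Exporter W's profit: π = x_W(218 − 2(x_W + x_Z)) − 61x_W.
∂π/∂x_W = 157 − 4x_W − 2x_Z = 0, so x_W = 39.25 − 0.5x_Z.
By the same steps for Z: x_Z = 39.5 − 0.5x_W.
Plugging x_Z into W's best response: x_W = 39.25 − 0.5(39.5 − 0.5x_W) ⇒ 0.75x_W = 19.5, so x_W = 26.
Then x_Z = 39.5 − 0.5·26 = 26.5.
Price P = 218 − 2·52.5 = 113.
W's profit: (113 − 61)·26 = 1352.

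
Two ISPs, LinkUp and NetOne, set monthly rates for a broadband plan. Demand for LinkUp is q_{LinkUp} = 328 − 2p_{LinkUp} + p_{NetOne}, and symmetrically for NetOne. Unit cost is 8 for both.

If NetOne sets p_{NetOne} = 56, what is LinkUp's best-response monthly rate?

100

LinkUp's profit: π = (p_{LinkUp} − 8)(328 − 2p_{LinkUp} + p_{NetOne}).
∂π/∂p_{LinkUp} = 344 − 4p_{LinkUp} + p_{NetOne} = 0 ⇒ p_{LinkUp} = 86 + 0.25p_{NetOne}.
At p_{NetOne} = 56: p_{LinkUp} = 86 + 0.25·56 = 100.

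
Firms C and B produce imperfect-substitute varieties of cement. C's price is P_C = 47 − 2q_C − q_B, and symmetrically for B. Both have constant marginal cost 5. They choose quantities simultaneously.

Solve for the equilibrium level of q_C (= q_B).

Firm C's profit: π = q_C(47 − 2q_C − q_B) − 5q_C.
∂π/∂q_C = 42 − 4q_C − q_B = 0 ⇒ q_C = 10.5 − 0.25q_B.
By symmetry q_B = q_C; substituting into the reaction function, 1.25q_C = 10.5 and q_C = 8.4.

8.4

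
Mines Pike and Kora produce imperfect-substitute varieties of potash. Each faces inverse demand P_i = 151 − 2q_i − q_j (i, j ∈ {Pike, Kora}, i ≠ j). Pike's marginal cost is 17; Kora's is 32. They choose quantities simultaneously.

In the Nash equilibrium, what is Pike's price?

Mine Pike's profit: π = q_{Pike}(151 − 2q_{Pike} − q_{Kora}) − 17q_{Pike}.
∂π/∂q_{Pike} = 134 − 4q_{Pike} − q_{Kora} = 0 ⇒ q_{Pike} = 33.5 − 0.25q_{Kora}.
Similarly q_{Kora} = 29.75 − 0.25q_{Pike}.
Substituting the second reaction function into the first: q_{Pike} = 33.5 − 0.25(29.75 − 0.25q_{Pike}), which gives 0.9375q_{Pike} = 26.0625 ⇒ q_{Pike} = 27.8.
Then q_{Kora} = 29.75 − 0.25·27.8 = 22.8.
P_{Pike} = 151 − 2·27.8 − 22.8 = 72.6.

72.6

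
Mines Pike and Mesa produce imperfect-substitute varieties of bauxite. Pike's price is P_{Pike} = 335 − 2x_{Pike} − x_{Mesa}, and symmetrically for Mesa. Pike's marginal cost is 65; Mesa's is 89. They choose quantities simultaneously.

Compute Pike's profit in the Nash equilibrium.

6182.72

Mine Pike's profit: π = x_{Pike}(335 − 2x_{Pike} − x_{Mesa}) − 65x_{Pike}.
∂π/∂x_{Pike} = 270 − 4x_{Pike} − x_{Mesa} = 0 ⇒ x_{Pike} = 67.5 − 0.25x_{Mesa}.
Similarly x_{Mesa} = 61.5 − 0.25x_{Pike}.
Substituting the second reaction function into the first: x_{Pike} = 67.5 − 0.25(61.5 − 0.25x_{Pike}), which gives 0.9375x_{Pike} = 52.125 ⇒ x_{Pike} = 55.6.
Then x_{Mesa} = 61.5 − 0.25·55.6 = 47.6.
P_{Pike} = 335 − 2·55.6 − 47.6 = 176.2.
Profit = (176.2 − 65)·55.6 = 6182.72.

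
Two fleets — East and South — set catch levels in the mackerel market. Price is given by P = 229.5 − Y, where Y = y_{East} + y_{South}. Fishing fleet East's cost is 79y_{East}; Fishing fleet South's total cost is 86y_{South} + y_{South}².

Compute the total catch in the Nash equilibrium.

Fishing fleet East's profit: π = y_{East}(229.5 − (y_{East} + y_{South})) − 79y_{East}.
∂π/∂y_{East} = 150.5 − 2y_{East} − y_{South} = 0, so y_{East} = 75.25 − 0.5y_{South}.
For South: ∂π/∂y_{South} = 143.5 − 4y_{South} − y_{East} = 0 ⇒ y_{South} = 35.875 − 0.25y_{East}.
Solving the two reaction functions simultaneously: (1 − (−0.5)(−0.25))y_{East} = 75.25 − 0.5·35.875, so 0.875y_{East} = 57.3125 and y_{East} = 65.5.
Then y_{South} = 35.875 − 0.25·65.5 = 19.5.
Total catch: 65.5 + 19.5 = 85.

85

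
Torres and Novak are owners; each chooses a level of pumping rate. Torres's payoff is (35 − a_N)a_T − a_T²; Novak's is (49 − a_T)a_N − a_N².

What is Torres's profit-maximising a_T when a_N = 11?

Expanding Torres's payoff: 35a_T − a_Na_T − a_T².
∂π/∂a_T = 35 − a_N − 2a_T = 0, so a_T = 17.5 − 0.5a_N.
At a_N = 11: a_T = 17.5 − 0.5·11 = 12.

12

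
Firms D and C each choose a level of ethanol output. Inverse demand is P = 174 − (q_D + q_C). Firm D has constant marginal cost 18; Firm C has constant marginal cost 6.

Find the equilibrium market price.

Firm D's profit: π = q_D(174 − (q_D + q_C)) − 18q_D.
∂π/∂q_D = 156 − 2q_D − q_C = 0, so q_D = 78 − 0.5q_C.
By the same steps for C: q_C = 84 − 0.5q_D.
Plugging q_C into D's best response: q_D = 78 − 0.5(84 − 0.5q_D) ⇒ 0.75q_D = 36, so q_D = 48.
Then q_C = 84 − 0.5·48 = 60.
Equilibrium price: P = 174 − 108 = 66.

66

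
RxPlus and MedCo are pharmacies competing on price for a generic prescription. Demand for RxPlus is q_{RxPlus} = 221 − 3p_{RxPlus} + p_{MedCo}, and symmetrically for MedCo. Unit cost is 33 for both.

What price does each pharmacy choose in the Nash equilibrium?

RxPlus's profit: π = (p_{RxPlus} − 33)(221 − 3p_{RxPlus} + p_{MedCo}).
∂π/∂p_{RxPlus} = 320 − 6p_{RxPlus} + p_{MedCo} = 0 ⇒ p_{RxPlus} = 160/3 + (1/6)p_{MedCo}.
The game is symmetric, so in equilibrium p_{MedCo} = p_{RxPlus}: the reaction function gives (5/6)p_{RxPlus} = 160/3, hence p_{RxPlus} = 64.

64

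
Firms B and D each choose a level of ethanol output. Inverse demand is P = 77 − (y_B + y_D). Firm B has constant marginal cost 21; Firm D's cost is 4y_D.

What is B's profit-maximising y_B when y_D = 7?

Firm B's profit: π = y_B(77 − (y_B + y_D)) − 21y_B.
∂π/∂y_B = 56 − 2y_B − y_D = 0, so y_B = 28 − 0.5y_D.
At y_D = 7: y_B = 28 − 0.5·7 = 24.5.

24.5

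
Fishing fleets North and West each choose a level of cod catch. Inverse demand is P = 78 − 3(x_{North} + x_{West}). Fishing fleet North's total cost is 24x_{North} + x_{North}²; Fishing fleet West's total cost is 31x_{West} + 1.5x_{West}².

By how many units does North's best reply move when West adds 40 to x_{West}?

-15

Fishing fleet North's profit: π = x_{North}(78 − 3(x_{North} + x_{West})) − 24x_{North} − x_{North}².
∂π/∂x_{North} = 54 − 8x_{North} − 3x_{West} = 0, so x_{North} = 6.75 − 0.375x_{West}.
The reaction-function slope is −0.375, so a 40-unit rise in x_{West} moves x_{North} by −0.375 × 40 = −15. North's best response falls — the actions are strategic substitutes.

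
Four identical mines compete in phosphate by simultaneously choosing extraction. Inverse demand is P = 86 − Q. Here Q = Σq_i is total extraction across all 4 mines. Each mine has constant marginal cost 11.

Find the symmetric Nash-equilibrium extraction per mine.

A representative mine's profit is π_i = q_i(86 − Q) − 11q_i, with Q = q_i + Σ_{j≠i} q_j.
First-order condition: 75 − 2q_i − Σ_{j≠i} q_j = 0.
Imposing symmetry (q_j = q for all j) turns Σ_{j≠i} q_j into 3q, so 75 = 5q and q = 15.

15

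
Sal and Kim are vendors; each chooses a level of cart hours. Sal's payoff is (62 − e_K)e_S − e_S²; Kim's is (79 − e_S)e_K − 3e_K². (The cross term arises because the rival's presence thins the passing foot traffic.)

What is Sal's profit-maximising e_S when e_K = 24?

Expanding Sal's payoff: 62e_S − e_Ke_S − e_S².
∂π/∂e_S = 62 − e_K − 2e_S = 0, so e_S = 31 − 0.5e_K.
At e_K = 24: e_S = 31 − 0.5·24 = 19.

19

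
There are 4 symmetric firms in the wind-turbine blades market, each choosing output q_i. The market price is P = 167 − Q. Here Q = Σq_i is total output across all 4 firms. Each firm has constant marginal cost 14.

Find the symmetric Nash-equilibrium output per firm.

A representative firm's profit is π_i = q_i(167 − Q) − 14q_i, with Q = q_i + Σ_{j≠i} q_j.
First-order condition: 153 − 2q_i − Σ_{j≠i} q_j = 0.
With identical firms, set every q_j = q: then 153 − 2q − 3q = 0, i.e. q = 153/5 = 30.6.

30.6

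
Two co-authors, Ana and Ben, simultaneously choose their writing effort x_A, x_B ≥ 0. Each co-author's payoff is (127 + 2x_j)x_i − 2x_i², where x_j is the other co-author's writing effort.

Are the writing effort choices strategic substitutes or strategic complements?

strategic complements

Ana's payoff is (127 + 2x_B)x_A − 2x_A².
∂π/∂x_A = 127 + 2x_B − 4x_A = 0, so x_A = 31.75 + 0.5x_B.
The best-response slope dx_A/dx_B = 0.5 > 0: the reaction function is upward-sloping, so the choices are strategic complements.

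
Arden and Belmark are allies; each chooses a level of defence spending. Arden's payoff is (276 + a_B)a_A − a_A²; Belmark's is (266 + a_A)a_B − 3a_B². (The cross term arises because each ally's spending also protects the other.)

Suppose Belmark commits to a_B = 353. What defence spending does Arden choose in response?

314.5

Expanding Arden's payoff: 276a_A + a_Ba_A − a_A².
∂π/∂a_A = 276 + a_B − 2a_A = 0, so a_A = 138 + 0.5a_B.
At a_B = 353: a_A = 138 + 0.5·353 = 314.5.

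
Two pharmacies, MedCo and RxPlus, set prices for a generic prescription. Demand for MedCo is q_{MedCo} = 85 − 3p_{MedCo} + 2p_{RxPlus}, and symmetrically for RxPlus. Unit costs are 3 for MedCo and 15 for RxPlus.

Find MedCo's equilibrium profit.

1552.6875

MedCo's profit: π = (p_{MedCo} − 3)(85 − 3p_{MedCo} + 2p_{RxPlus}).
∂π/∂p_{MedCo} = 94 − 6p_{MedCo} + 2p_{RxPlus} = 0 ⇒ p_{MedCo} = 47/3 + (1/3)p_{RxPlus}.
Similarly p_{RxPlus} = 65/3 + (1/3)p_{MedCo}.
Plugging p_{RxPlus} into MedCo's best response: p_{MedCo} = 47/3 + (1/3)(65/3 + (1/3)p_{MedCo}) ⇒ (8/9)p_{MedCo} = 206/9, so p_{MedCo} = 25.75.
Then p_{RxPlus} = 65/3 + (1/3)·25.75 = 30.25.
q_{MedCo} = 85 − 3·25.75 + 2·30.25 = 68.25.
Profit = (25.75 − 3)·68.25 = 1552.6875.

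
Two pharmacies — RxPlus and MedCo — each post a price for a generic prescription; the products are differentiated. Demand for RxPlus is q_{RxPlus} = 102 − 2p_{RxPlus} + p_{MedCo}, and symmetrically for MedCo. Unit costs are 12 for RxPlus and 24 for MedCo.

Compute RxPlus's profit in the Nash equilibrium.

1997.12

RxPlus's profit: π = (p_{RxPlus} − 12)(102 − 2p_{RxPlus} + p_{MedCo}).
∂π/∂p_{RxPlus} = 126 − 4p_{RxPlus} + p_{MedCo} = 0 ⇒ p_{RxPlus} = 31.5 + 0.25p_{MedCo}.
Similarly p_{MedCo} = 37.5 + 0.25p_{RxPlus}.
Substituting the second reaction function into the first: p_{RxPlus} = 31.5 + 0.25(37.5 + 0.25p_{RxPlus}), which gives 0.9375p_{RxPlus} = 40.875 ⇒ p_{RxPlus} = 43.6.
Then p_{MedCo} = 37.5 + 0.25·43.6 = 48.4.
q_{RxPlus} = 102 − 2·43.6 + 48.4 = 63.2.
Profit = (43.6 − 12)·63.2 = 1997.12.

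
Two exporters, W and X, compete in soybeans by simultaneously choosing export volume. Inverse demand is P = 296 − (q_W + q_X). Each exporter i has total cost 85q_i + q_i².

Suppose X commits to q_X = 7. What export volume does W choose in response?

Exporter W's profit: π = q_W(296 − (q_W + q_X)) − 85q_W − q_W².
∂π/∂q_W = 211 − 4q_W − q_X = 0, so q_W = 52.75 − 0.25q_X.
At q_X = 7: q_W = 52.75 − 0.25·7 = 51.

51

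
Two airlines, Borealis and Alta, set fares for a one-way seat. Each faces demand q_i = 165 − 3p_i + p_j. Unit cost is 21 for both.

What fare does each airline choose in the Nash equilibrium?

Borealis's profit: π = (p_{Borealis} − 21)(165 − 3p_{Borealis} + p_{Alta}).
∂π/∂p_{Borealis} = 228 − 6p_{Borealis} + p_{Alta} = 0 ⇒ p_{Borealis} = 38 + (1/6)p_{Alta}.
Setting p_{Borealis} = p_{Alta} in the reaction function: p_{Borealis} = 38 + (1/6)p_{Borealis}, so p_{Borealis} = 38 / (5/6) = 45.6.

45.6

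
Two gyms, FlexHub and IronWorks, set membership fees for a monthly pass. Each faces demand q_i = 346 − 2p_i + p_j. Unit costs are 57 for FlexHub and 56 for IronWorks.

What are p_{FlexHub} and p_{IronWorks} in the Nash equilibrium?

FlexHub's profit: π = (p_{FlexHub} − 57)(346 − 2p_{FlexHub} + p_{IronWorks}).
∂π/∂p_{FlexHub} = 460 − 4p_{FlexHub} + p_{IronWorks} = 0 ⇒ p_{FlexHub} = 115 + 0.25p_{IronWorks}.
Similarly p_{IronWorks} = 114.5 + 0.25p_{FlexHub}.
Solving the two reaction functions simultaneously: (1 − (0.25)(0.25))p_{FlexHub} = 115 + 0.25·114.5, so 0.9375p_{FlexHub} = 143.625 and p_{FlexHub} = 153.2.
Then p_{IronWorks} = 114.5 + 0.25·153.2 = 152.8.

153.2, 152.8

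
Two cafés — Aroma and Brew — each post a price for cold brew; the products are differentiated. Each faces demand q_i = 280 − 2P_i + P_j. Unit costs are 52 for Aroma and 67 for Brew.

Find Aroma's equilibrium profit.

Aroma's profit: π = (P_{Aroma} − 52)(280 − 2P_{Aroma} + P_{Brew}).
∂π/∂P_{Aroma} = 384 − 4P_{Aroma} + P_{Brew} = 0 ⇒ P_{Aroma} = 96 + 0.25P_{Brew}.
Similarly P_{Brew} = 103.5 + 0.25P_{Aroma}.
Substituting the second reaction function into the first: P_{Aroma} = 96 + 0.25(103.5 + 0.25P_{Aroma}), which gives 0.9375P_{Aroma} = 121.875 ⇒ P_{Aroma} = 130.
Then P_{Brew} = 103.5 + 0.25·130 = 136.
q_{Aroma} = 280 − 2·130 + 136 = 156.
Profit = (130 − 52)·156 = 12168.

12168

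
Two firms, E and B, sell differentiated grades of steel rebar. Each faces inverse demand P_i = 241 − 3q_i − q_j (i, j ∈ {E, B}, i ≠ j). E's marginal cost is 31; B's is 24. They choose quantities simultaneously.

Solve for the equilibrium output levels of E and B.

Firm E's profit: π = q_E(241 − 3q_E − q_B) − 31q_E.
∂π/∂q_E = 210 − 6q_E − q_B = 0 ⇒ q_E = 35 − (1/6)q_B.
Similarly q_B = 217/6 − (1/6)q_E.
Substituting the second reaction function into the first: q_E = 35 − (1/6)(217/6 − (1/6)q_E), which gives (35/36)q_E = 1043/36 ⇒ q_E = 29.8.
Then q_B = 217/6 − (1/6)·29.8 = 31.2.

29.8, 31.2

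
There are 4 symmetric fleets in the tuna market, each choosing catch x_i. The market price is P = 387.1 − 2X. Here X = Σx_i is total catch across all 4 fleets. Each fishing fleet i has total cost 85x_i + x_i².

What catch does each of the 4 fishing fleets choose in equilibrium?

25.175

A representative fishing fleet's profit is π_i = x_i(387.1 − 2X) − 85x_i − x_i², with X = x_i + Σ_{j≠i} x_j.
First-order condition: 302.1 − 6x_i − 2Σ_{j≠i} x_j = 0.
Imposing symmetry (x_j = x for all j) turns Σ_{j≠i} x_j into 3x, so 302.1 = 12x and x = 25.175.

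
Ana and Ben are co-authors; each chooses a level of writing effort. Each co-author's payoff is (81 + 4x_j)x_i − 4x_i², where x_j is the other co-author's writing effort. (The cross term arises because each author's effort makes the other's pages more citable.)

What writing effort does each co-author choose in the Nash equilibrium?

20.25

Ana's payoff is (81 + 4x_B)x_A − 4x_A².
∂π/∂x_A = 81 + 4x_B − 8x_A = 0, so x_A = 10.125 + 0.5x_B.
The game is symmetric, so in equilibrium x_B = x_A: the reaction function gives 0.5x_A = 10.125, hence x_A = 20.25.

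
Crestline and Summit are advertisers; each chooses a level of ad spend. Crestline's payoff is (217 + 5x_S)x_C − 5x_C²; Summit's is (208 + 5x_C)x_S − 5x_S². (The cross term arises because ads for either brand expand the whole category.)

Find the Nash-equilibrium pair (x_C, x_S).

Expanding Crestline's payoff: 217x_C + 5x_Sx_C − 5x_C².
∂π/∂x_C = 217 + 5x_S − 10x_C = 0, so x_C = 21.7 + 0.5x_S.
Likewise for Summit: x_S = 20.8 + 0.5x_C.
Plugging x_S into Crestline's best response: x_C = 21.7 + 0.5(20.8 + 0.5x_C) ⇒ 0.75x_C = 32.1, so x_C = 42.8.
Then x_S = 20.8 + 0.5·42.8 = 42.2.

42.8, 42.2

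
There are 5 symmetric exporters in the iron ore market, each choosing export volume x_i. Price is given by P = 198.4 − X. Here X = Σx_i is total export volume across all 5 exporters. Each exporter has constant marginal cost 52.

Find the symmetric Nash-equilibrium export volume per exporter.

24.4

A representative exporter's profit is π_i = x_i(198.4 − X) − 52x_i, with X = x_i + Σ_{j≠i} x_j.
First-order condition: 146.4 − 2x_i − Σ_{j≠i} x_j = 0.
Imposing symmetry (x_j = x for all j) turns Σ_{j≠i} x_j into 4x, so 146.4 = 6x and x = 24.4.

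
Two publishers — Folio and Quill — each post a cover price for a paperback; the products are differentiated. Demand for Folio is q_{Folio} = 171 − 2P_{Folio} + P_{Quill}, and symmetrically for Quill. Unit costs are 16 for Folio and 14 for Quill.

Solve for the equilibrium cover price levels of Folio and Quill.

67.4, 66.6

Folio's profit: π = (P_{Folio} − 16)(171 − 2P_{Folio} + P_{Quill}).
∂π/∂P_{Folio} = 203 − 4P_{Folio} + P_{Quill} = 0 ⇒ P_{Folio} = 50.75 + 0.25P_{Quill}.
Similarly P_{Quill} = 49.75 + 0.25P_{Folio}.
Substituting the second reaction function into the first: P_{Folio} = 50.75 + 0.25(49.75 + 0.25P_{Folio}), which gives 0.9375P_{Folio} = 63.1875 ⇒ P_{Folio} = 67.4.
Then P_{Quill} = 49.75 + 0.25·67.4 = 66.6.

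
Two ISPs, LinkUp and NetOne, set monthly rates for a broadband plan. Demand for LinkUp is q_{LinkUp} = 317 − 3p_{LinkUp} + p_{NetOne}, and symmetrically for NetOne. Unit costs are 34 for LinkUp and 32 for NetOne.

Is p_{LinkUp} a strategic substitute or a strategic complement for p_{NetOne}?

LinkUp's profit: π = (p_{LinkUp} − 34)(317 − 3p_{LinkUp} + p_{NetOne}).
∂π/∂p_{LinkUp} = 419 − 6p_{LinkUp} + p_{NetOne} = 0 ⇒ p_{LinkUp} = 419/6 + (1/6)p_{NetOne}.
The best-response slope dp_{LinkUp}/dp_{NetOne} = 1/6 > 0: the reaction function is upward-sloping, so the choices are strategic complements.

strategic complements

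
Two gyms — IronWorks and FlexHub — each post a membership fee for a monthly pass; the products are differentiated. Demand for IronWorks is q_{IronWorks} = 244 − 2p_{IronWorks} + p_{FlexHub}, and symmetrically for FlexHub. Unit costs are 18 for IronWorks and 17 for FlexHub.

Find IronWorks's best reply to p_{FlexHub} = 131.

102.75

IronWorks's profit: π = (p_{IronWorks} − 18)(244 − 2p_{IronWorks} + p_{FlexHub}).
∂π/∂p_{IronWorks} = 280 − 4p_{IronWorks} + p_{FlexHub} = 0 ⇒ p_{IronWorks} = 70 + 0.25p_{FlexHub}.
At p_{FlexHub} = 131: p_{IronWorks} = 70 + 0.25·131 = 102.75.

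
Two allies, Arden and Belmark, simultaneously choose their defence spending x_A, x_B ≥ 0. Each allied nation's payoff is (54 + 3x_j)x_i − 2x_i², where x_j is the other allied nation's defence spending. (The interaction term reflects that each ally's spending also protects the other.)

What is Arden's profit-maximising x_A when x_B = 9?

Arden's payoff is (54 + 3x_B)x_A − 2x_A².
∂π/∂x_A = 54 + 3x_B − 4x_A = 0, so x_A = 13.5 + 0.75x_B.
At x_B = 9: x_A = 13.5 + 0.75·9 = 20.25.

20.25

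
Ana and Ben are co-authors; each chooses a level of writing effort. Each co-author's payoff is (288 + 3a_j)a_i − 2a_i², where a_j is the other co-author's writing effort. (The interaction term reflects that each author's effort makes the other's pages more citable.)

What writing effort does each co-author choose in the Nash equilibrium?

288

Ana's payoff is (288 + 3a_B)a_A − 2a_A².
∂π/∂a_A = 288 + 3a_B − 4a_A = 0, so a_A = 72 + 0.75a_B.
By symmetry a_B = a_A; substituting into the reaction function, 0.25a_A = 72 and a_A = 288.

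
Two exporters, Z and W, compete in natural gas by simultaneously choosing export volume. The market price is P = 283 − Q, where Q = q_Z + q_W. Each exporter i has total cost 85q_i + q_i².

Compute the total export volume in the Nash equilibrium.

Exporter Z's profit: π = q_Z(283 − (q_Z + q_W)) − 85q_Z − q_Z².
∂π/∂q_Z = 198 − 4q_Z − q_W = 0, so q_Z = 49.5 − 0.25q_W.
By symmetry q_W = q_Z; substituting into the reaction function, 1.25q_Z = 49.5 and q_Z = 39.6.
Total export volume: 39.6 + 39.6 = 79.2.

79.2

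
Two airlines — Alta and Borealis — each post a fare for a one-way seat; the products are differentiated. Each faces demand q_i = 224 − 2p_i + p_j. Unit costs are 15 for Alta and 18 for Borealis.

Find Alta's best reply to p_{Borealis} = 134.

97

Alta's profit: π = (p_{Alta} − 15)(224 − 2p_{Alta} + p_{Borealis}).
∂π/∂p_{Alta} = 254 − 4p_{Alta} + p_{Borealis} = 0 ⇒ p_{Alta} = 63.5 + 0.25p_{Borealis}.
At p_{Borealis} = 134: p_{Alta} = 63.5 + 0.25·134 = 97.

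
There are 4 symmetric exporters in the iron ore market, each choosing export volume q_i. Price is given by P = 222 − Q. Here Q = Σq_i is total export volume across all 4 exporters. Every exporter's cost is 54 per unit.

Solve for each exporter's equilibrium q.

A representative exporter's profit is π_i = q_i(222 − Q) − 54q_i, with Q = q_i + Σ_{j≠i} q_j.
First-order condition: 168 − 2q_i − Σ_{j≠i} q_j = 0.
Imposing symmetry (q_j = q for all j) turns Σ_{j≠i} q_j into 3q, so 168 = 5q and q = 33.6.

33.6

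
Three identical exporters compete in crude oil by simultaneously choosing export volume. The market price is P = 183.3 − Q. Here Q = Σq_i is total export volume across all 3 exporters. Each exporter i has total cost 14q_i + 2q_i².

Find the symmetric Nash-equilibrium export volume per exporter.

21.1625

A representative exporter's profit is π_i = q_i(183.3 − Q) − 14q_i − 2q_i², with Q = q_i + Σ_{j≠i} q_j.
First-order condition: 169.3 − 6q_i − Σ_{j≠i} q_j = 0.
In a symmetric equilibrium every exporter chooses the same q, so Σ_{j≠i} q_j = 2q. The condition becomes 169.3 − 8q = 0, giving q = 169.3/8 = 21.1625.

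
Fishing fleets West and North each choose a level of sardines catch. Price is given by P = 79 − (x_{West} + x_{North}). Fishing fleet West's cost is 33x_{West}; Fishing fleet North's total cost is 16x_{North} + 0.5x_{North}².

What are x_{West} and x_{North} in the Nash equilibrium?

15, 16

Fishing fleet West's profit: π = x_{West}(79 − (x_{West} + x_{North})) − 33x_{West}.
∂π/∂x_{West} = 46 − 2x_{West} − x_{North} = 0, so x_{West} = 23 − 0.5x_{North}.
For North: ∂π/∂x_{North} = 63 − 3x_{North} − x_{West} = 0 ⇒ x_{North} = 21 − (1/3)x_{West}.
Plugging x_{North} into West's best response: x_{West} = 23 − 0.5(21 − (1/3)x_{West}) ⇒ (5/6)x_{West} = 12.5, so x_{West} = 15.
Then x_{North} = 21 − (1/3)·15 = 16.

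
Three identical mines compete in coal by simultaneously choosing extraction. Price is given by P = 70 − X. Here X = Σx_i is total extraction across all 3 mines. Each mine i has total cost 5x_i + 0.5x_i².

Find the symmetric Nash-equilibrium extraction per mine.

A representative mine's profit is π_i = x_i(70 − X) − 5x_i − 0.5x_i², with X = x_i + Σ_{j≠i} x_j.
First-order condition: 65 − 3x_i − Σ_{j≠i} x_j = 0.
In a symmetric equilibrium every mine chooses the same x, so Σ_{j≠i} x_j = 2x. The condition becomes 65 − 5x = 0, giving x = 65/5 = 13.

13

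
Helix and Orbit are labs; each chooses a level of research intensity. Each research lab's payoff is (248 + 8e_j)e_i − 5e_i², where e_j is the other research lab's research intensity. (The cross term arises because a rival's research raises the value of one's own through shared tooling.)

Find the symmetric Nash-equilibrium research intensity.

124

Helix's payoff is (248 + 8e_O)e_H − 5e_H².
∂π/∂e_H = 248 + 8e_O − 10e_H = 0, so e_H = 24.8 + 0.8e_O.
The game is symmetric, so in equilibrium e_O = e_H: the reaction function gives 0.2e_H = 24.8, hence e_H = 124.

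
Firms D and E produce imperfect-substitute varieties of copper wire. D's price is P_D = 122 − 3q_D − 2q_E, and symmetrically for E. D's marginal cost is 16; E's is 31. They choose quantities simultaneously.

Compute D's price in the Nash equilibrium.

58.5625

Firm D's profit: π = q_D(122 − 3q_D − 2q_E) − 16q_D.
∂π/∂q_D = 106 − 6q_D − 2q_E = 0 ⇒ q_D = 53/3 − (1/3)q_E.
Similarly q_E = 91/6 − (1/3)q_D.
Solving the two reaction functions simultaneously: (1 − (−1/3)(−1/3))q_D = 53/3 − (1/3)·(91/6), so (8/9)q_D = 227/18 and q_D = 14.1875.
Then q_E = 91/6 − (1/3)·14.1875 = 10.4375.
P_D = 122 − 3·14.1875 − 2·10.4375 = 58.5625.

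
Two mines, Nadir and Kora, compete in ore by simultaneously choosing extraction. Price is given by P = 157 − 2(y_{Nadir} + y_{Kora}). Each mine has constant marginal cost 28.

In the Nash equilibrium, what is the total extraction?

43

Mine Nadir's profit: π = y_{Nadir}(157 − 2(y_{Nadir} + y_{Kora})) − 28y_{Nadir}.
∂π/∂y_{Nadir} = 129 − 4y_{Nadir} − 2y_{Kora} = 0, so y_{Nadir} = 32.25 − 0.5y_{Kora}.
By symmetry y_{Kora} = y_{Nadir}; substituting into the reaction function, 1.5y_{Nadir} = 32.25 and y_{Nadir} = 21.5.
Total extraction: 21.5 + 21.5 = 43.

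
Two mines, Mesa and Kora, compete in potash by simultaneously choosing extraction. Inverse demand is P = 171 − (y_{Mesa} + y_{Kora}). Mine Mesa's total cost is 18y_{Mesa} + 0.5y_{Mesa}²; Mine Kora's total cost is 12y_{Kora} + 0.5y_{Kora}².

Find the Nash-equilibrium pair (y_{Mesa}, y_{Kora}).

Mine Mesa's profit: π = y_{Mesa}(171 − (y_{Mesa} + y_{Kora})) − 18y_{Mesa} − 0.5y_{Mesa}².
∂π/∂y_{Mesa} = 153 − 3y_{Mesa} − y_{Kora} = 0, so y_{Mesa} = 51 − (1/3)y_{Kora}.
By the same steps for Kora: y_{Kora} = 53 − (1/3)y_{Mesa}.
Plugging y_{Kora} into Mesa's best response: y_{Mesa} = 51 − (1/3)(53 − (1/3)y_{Mesa}) ⇒ (8/9)y_{Mesa} = 100/3, so y_{Mesa} = 37.5.
Then y_{Kora} = 53 − (1/3)·37.5 = 40.5.

37.5, 40.5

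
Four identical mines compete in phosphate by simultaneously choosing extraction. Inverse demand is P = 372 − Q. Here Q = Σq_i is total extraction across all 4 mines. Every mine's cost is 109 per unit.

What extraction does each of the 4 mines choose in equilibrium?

A representative mine's profit is π_i = q_i(372 − Q) − 109q_i, with Q = q_i + Σ_{j≠i} q_j.
First-order condition: 263 − 2q_i − Σ_{j≠i} q_j = 0.
With identical mines, set every q_j = q: then 263 − 2q − 3q = 0, i.e. q = 263/5 = 52.6.

52.6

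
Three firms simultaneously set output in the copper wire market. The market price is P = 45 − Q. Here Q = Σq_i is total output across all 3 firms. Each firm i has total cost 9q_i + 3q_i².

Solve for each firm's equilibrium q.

A representative firm's profit is π_i = q_i(45 − Q) − 9q_i − 3q_i², with Q = q_i + Σ_{j≠i} q_j.
First-order condition: 36 − 8q_i − Σ_{j≠i} q_j = 0.
With identical firms, set every q_j = q: then 36 − 8q − 2q = 0, i.e. q = 36/10 = 3.6.

3.6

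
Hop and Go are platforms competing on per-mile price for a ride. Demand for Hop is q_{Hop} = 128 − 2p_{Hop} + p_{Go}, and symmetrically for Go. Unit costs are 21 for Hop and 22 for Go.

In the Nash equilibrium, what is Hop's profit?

2563.28

Hop's profit: π = (p_{Hop} − 21)(128 − 2p_{Hop} + p_{Go}).
∂π/∂p_{Hop} = 170 − 4p_{Hop} + p_{Go} = 0 ⇒ p_{Hop} = 42.5 + 0.25p_{Go}.
Similarly p_{Go} = 43 + 0.25p_{Hop}.
Plugging p_{Go} into Hop's best response: p_{Hop} = 42.5 + 0.25(43 + 0.25p_{Hop}) ⇒ 0.9375p_{Hop} = 53.25, so p_{Hop} = 56.8.
Then p_{Go} = 43 + 0.25·56.8 = 57.2.
q_{Hop} = 128 − 2·56.8 + 57.2 = 71.6.
Profit = (56.8 − 21)·71.6 = 2563.28.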